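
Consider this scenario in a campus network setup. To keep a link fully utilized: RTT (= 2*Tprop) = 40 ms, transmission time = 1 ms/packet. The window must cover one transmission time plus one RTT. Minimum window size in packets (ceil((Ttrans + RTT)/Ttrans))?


Given: Ttrans = 1 ms, RTT = 40 ms (= 2 * Tprop, Tprop = 20 ms)
Time until first ACK returns = Ttrans + RTT = 1 + 40 = 41 ms
Need W * Ttrans >= Ttrans + RTT  ->  W >= (Ttrans + RTT) / Ttrans
(Ttrans + RTT) / Ttrans = 41 / 1 = 41
W_min = ceil(41) = 41

41


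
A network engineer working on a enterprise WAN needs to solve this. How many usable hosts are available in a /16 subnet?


Given: subnet mask /16
Host bits = 32 - 16 = 16
Total addresses = 2^16 = 65536
Usable hosts = 65536 - 2 (network + broadcast) = 65534

65534


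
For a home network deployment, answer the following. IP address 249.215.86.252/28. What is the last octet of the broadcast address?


Given: IP = 249.215.86.252, prefix = /28
Host bits = 32 - 28 = 4
Network last octet = 252 AND mask = 240
Host part size = 2^4 - 1 = 15
Broadcast last octet = 240 OR 15 = 255

255


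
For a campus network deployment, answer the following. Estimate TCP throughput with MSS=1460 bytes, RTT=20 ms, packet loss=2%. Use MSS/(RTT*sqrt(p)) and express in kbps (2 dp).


Given: MSS = 1460 bytes, RTT = 20 ms, loss = 2%
RTT in seconds = 20 / 1000 = 0.02
Loss rate = 2% = 0.02
sqrt(loss) = sqrt(0.02) = 0.141421356237
Throughput (bytes/s) = 1460 / (0.02 * 0.141421356237) = 516187.9503
Throughput (kbps) = 516187.9503 * 8 / 1000 = 4129.503602 -> 4129.50 kbps (2 dp)

4129.50


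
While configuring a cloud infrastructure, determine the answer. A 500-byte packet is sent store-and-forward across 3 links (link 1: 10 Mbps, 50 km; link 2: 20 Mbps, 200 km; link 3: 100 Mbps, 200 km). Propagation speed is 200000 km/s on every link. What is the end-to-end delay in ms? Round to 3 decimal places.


Packet = 500 bytes = 4000 bits. Store-and-forward: sum (t_trans + t_prop) per link.
Link 1: t_trans = 4000/(10*10^6) s = 0.4000 ms; t_prop = 50/200000 s = 0.2500 ms; subtotal = 0.6500 ms
Link 2: t_trans = 4000/(20*10^6) s = 0.2000 ms; t_prop = 200/200000 s = 1.0000 ms; subtotal = 1.2000 ms
Link 3: t_trans = 4000/(100*10^6) s = 0.0400 ms; t_prop = 200/200000 s = 1.0000 ms; subtotal = 1.0400 ms
End-to-end = 0.6500 + 1.2000 + 1.0400 = 2.8900 ms -> 2.890 ms (3 dp)

2.890


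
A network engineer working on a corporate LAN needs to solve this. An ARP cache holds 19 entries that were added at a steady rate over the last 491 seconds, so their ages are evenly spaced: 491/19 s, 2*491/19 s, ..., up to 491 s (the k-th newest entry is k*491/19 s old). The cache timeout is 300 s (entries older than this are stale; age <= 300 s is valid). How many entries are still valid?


Ages are k * 491/19 s for k = 1..19 (spacing = 25.8421 s).
Entry k is valid iff k * 491/19 <= 300 iff k <= 19 * 300 / 491 = 11.6090
n_valid = floor(11.6090) = 11
(n_stale = 19 - 11 = 8)

11


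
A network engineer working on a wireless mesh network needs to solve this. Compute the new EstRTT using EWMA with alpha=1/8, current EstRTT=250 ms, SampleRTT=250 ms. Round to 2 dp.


Given: EstRTT = 250 ms, SampleRTT = 250 ms, alpha = 1/8
New EstRTT = (1 - alpha) * EstRTT + alpha * SampleRTT
(7/8) * 250 = 218.75
(1/8) * 250 = 31.25
New EstRTT = 218.75 + 31.25 = 250 ms -> 250.00 ms (2 dp)

250.00


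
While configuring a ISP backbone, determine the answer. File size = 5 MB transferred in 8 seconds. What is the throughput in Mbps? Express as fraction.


Given: file = 5 MB, time = 8 s
File in Mb = 5 * 8 = 40 Mb
Throughput = 40 / 8 Mbps
Throughput = 5 Mbps

5


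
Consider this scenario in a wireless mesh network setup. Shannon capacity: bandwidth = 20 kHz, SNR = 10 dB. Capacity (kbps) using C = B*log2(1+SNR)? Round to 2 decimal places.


Given: B = 20 kHz, SNR = 10 dB
SNR linear = 10^(10/10) = 10
1 + SNR = 11
log2(11) = 3.4594316186
C = 20 * 1000 * 3.4594316186 = 69188.6324 bps
C = 69.188632 kbps -> 69.19 kbps (2 dp)

69.19


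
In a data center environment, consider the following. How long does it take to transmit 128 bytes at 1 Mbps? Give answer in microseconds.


Given: packet = 128 bytes, bandwidth = 1 Mbps
Packet in bits = 128 * 8 = 1024 bits
Bandwidth = 1 * 10^6 = 1000000 bps
Time = 1024 / 1000000 seconds
Time in us = 1024 * 10^6 / 1000000 = 1024

1024


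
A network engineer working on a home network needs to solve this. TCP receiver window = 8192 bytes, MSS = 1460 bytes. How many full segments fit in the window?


Given: RWND = 8192 bytes, MSS = 1460 bytes
Full segments = floor(RWND / MSS)
Full segments = floor(8192 / 1460)
Full segments = floor(5.611) = 5

5


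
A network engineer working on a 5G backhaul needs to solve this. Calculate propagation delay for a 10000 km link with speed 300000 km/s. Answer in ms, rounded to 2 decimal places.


Given: distance = 10000 km, speed = 300000 km/s
Delay = distance / speed = 10000 / 300000 seconds
Delay in ms = 10000 * 1000 / 300000
Delay = 33.3333 ms
Rounded to 2 dp = 33.33 ms

33.33


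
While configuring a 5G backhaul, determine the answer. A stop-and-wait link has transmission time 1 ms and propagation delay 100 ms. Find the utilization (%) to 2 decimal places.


Given: Ttrans = 1 ms, Tprop = 100 ms
RTT = 2 * Tprop = 2 * 100 = 200 ms
U = Ttrans / (Ttrans + RTT)
U = 1 / (1 + 200)
U = 1 / 201 = 0.004975
U% = 0.50%

0.50


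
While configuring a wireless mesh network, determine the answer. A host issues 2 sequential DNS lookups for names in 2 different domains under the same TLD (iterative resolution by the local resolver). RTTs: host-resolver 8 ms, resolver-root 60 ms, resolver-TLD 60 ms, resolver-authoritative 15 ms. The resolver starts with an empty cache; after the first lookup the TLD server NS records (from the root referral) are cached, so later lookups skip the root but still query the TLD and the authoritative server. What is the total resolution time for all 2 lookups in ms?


Lookup 1 (cold cache): local + root + TLD + auth = 8 + 60 + 60 + 15 = 143 ms
Lookups 2..2 (TLD NS cached -> skip root; new domain -> still ask TLD and auth): local + TLD + auth = 8 + 60 + 15 = 83 ms each
Remaining 1 lookups: 1 * 83 = 83 ms
Total = 143 + 83 = 226 ms

226


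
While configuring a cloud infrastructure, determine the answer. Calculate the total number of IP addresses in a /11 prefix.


Given: CIDR prefix /11
Host bits = 32 - 11 = 21
Total addresses = 2^21 = 2097152

2097152


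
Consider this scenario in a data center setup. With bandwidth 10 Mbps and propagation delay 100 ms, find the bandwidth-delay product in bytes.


Given: bandwidth = 10 Mbps, delay = 100 ms
BDP in bits = 10 * 10^6 * 100 / 1000
BDP in bits = 1000000
BDP in bytes = 1000000 / 8 = 125000

125000


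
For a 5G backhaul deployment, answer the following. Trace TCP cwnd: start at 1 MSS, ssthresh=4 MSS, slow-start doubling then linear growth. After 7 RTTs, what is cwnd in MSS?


RTT 0: cwnd = 1 MSS (initial)
RTT 1: cwnd = 2 MSS (slow start, doubled)
RTT 2: cwnd = 4 MSS (slow start, doubled)
RTT 3: cwnd = 5 MSS (congestion avoidance, +1)
RTT 4: cwnd = 6 MSS (congestion avoidance, +1)
RTT 5: cwnd = 7 MSS (congestion avoidance, +1)
RTT 6: cwnd = 8 MSS (congestion avoidance, +1)
RTT 7: cwnd = 9 MSS (congestion avoidance, +1)

9


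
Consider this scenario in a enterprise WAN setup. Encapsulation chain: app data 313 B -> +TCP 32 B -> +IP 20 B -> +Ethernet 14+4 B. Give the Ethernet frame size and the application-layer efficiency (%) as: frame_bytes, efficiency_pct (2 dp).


TCP segment = 313 + 32 = 345 B
IP packet = 345 + 20 = 365 B
Ethernet frame = 365 + 14 + 4 = 383 B
Efficiency = app / frame = 313 / 383 = 0.817232 = 81.7232% -> 81.72% (2 dp)

383, 81.72


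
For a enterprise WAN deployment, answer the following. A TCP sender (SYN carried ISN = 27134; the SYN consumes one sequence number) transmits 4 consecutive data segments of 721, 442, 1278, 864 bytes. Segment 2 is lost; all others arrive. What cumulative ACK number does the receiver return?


SYN uses sequence number 27134; first data byte = ISN + 1 = 27135.
Segment 1: SEQ = 27135, len = 721 B, covers [27135, 27855]
Segment 2: SEQ = 27856, len = 442 B, covers [27856, 28297] [LOST]
Segment 3: SEQ = 28298, len = 1278 B, covers [28298, 29575]
Segment 4: SEQ = 29576, len = 864 B, covers [29576, 30439]
In-order data received: bytes [27135, 27855] (segments 1..1).
Segment 2 missing -> gap begins at byte 27856; later segments buffered out of order.
Cumulative ACK = next expected in-order byte = 27135 + 721 = 27856

27856


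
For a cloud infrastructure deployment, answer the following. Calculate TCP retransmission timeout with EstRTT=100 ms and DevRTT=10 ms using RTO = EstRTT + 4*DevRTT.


Given: EstRTT = 100 ms, DevRTT = 10 ms
Timeout = EstRTT + 4 * DevRTT
4 * DevRTT = 4 * 10 = 40
Timeout = 100 + 40 = 140 ms

140


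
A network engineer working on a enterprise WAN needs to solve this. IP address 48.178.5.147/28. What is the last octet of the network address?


Given: IP = 48.178.5.147, prefix = /28
Subnet mask = 255.255.255.240
Last octet of IP: 147
Last octet of mask: 240
Network last octet = 147 AND 240 = 144

144


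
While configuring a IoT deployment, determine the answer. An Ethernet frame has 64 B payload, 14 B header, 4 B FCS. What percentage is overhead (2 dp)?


Given: payload = 64 B, header = 14 B, trailer = 4 B
Overhead bytes = header + trailer = 14 + 4 = 18
Total frame = payload + overhead = 64 + 18 = 82
Overhead % = 18 / 82 * 100 = 21.9512% -> 21.95% (2 dp)

21.95


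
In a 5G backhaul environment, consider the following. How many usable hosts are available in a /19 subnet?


Given: subnet mask /19
Host bits = 32 - 19 = 13
Total addresses = 2^13 = 8192
Usable hosts = 8192 - 2 (network + broadcast) = 8190

8190


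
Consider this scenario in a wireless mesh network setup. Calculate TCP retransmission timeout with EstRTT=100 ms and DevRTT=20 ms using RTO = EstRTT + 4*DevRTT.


Given: EstRTT = 100 ms, DevRTT = 20 ms
Timeout = EstRTT + 4 * DevRTT
4 * DevRTT = 4 * 20 = 80
Timeout = 100 + 80 = 180 ms

180


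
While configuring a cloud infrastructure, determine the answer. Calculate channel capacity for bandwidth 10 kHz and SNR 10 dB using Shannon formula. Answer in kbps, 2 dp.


Given: B = 10 kHz, SNR = 10 dB
SNR linear = 10^(10/10) = 10
1 + SNR = 11
log2(11) = 3.4594316186
C = 10 * 1000 * 3.4594316186 = 34594.3162 bps
C = 34.594316 kbps -> 34.59 kbps (2 dp)

34.59


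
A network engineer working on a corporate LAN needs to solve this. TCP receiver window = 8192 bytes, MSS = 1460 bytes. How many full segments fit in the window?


Given: RWND = 8192 bytes, MSS = 1460 bytes
Full segments = floor(RWND / MSS)
Full segments = floor(8192 / 1460)
Full segments = floor(5.611) = 5

5


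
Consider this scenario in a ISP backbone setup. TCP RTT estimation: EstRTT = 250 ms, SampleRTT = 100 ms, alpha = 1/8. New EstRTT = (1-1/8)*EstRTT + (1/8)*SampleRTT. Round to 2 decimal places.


Given: EstRTT = 250 ms, SampleRTT = 100 ms, alpha = 1/8
New EstRTT = (1 - alpha) * EstRTT + alpha * SampleRTT
(7/8) * 250 = 218.75
(1/8) * 100 = 12.5
New EstRTT = 218.75 + 12.5 = 231.25 ms -> 231.25 ms (2 dp)

231.25


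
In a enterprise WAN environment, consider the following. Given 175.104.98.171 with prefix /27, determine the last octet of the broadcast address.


Given: IP = 175.104.98.171, prefix = /27
Host bits = 32 - 27 = 5
Network last octet = 171 AND mask = 160
Host part size = 2^5 - 1 = 31
Broadcast last octet = 160 OR 31 = 191

191


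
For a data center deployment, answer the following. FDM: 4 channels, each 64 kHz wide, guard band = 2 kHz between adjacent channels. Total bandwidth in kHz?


Given: 4 channels, 64 kHz each, guard = 2 kHz
Channel bandwidth = 4 * 64 = 256 kHz
Guard bands = 3 gaps * 2 kHz = 6 kHz
Total = 256 + 6 = 262 kHz

262


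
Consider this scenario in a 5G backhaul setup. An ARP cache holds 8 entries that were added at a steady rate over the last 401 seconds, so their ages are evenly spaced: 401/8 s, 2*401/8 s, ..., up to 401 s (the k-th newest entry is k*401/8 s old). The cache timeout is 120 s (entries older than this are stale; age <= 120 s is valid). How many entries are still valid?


Ages are k * 401/8 s for k = 1..8 (spacing = 50.1250 s).
Entry k is valid iff k * 401/8 <= 120 iff k <= 8 * 120 / 401 = 2.3940
n_valid = floor(2.3940) = 2
(n_stale = 8 - 2 = 6)

2


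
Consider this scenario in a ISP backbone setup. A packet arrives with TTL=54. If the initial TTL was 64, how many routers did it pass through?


Given: initial TTL = 64, received TTL = 54
Hops = initial TTL - received TTL
Hops = 64 - 54 = 10

10


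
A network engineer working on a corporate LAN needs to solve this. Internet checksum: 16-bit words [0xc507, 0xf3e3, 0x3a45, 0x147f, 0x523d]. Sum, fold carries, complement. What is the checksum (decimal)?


Given words: [0xc507, 0xf3e3, 0x3a45, 0x147f, 0x523d]
Step 1: Sum all words
Raw sum = 50439 + 62435 + 14917 + 5247 + 21053 = 154091
Step 2: Fold carry: (23019 + 2) = 23021
One's complement = ~23021 & 0xFFFF = 42514

42514


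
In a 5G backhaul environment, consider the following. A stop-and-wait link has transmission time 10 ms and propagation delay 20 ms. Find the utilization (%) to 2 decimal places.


Given: Ttrans = 10 ms, Tprop = 20 ms
RTT = 2 * Tprop = 2 * 20 = 40 ms
U = Ttrans / (Ttrans + RTT)
U = 10 / (10 + 40)
U = 10 / 50 = 0.2
U% = 20.00%

20.00


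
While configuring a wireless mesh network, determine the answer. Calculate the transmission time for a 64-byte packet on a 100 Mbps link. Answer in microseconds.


Given: packet = 64 bytes, bandwidth = 100 Mbps
Packet in bits = 64 * 8 = 512 bits
Bandwidth = 100 * 10^6 = 100000000 bps
Time = 512 / 100000000 seconds
Time in us = 512 * 10^6 / 100000000 = 5.12

5.12


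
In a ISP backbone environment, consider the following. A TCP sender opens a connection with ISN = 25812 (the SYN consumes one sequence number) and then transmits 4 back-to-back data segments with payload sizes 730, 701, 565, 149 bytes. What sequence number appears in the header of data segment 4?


The SYN occupies sequence number ISN = 25812, so the first data byte is ISN + 1 = 25813.
SEQ of data segment i = (ISN + 1) + sum of payload sizes of segments 1..i-1.
Segment 1: SEQ = 25813, payload = 730 bytes
Segment 2: SEQ = 26543, payload = 701 bytes
Segment 3: SEQ = 27244, payload = 565 bytes
Segment 4: SEQ = 27809, payload = 149 bytes
SEQ of segment 4 = 25813 + 730 + 701 + 565 = 27809

27809


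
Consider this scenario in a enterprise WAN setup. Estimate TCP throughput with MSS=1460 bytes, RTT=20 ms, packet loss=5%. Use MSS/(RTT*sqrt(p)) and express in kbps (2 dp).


Given: MSS = 1460 bytes, RTT = 20 ms, loss = 5%
RTT in seconds = 20 / 1000 = 0.02
Loss rate = 5% = 0.05
sqrt(loss) = sqrt(0.05) = 0.223606797750
Throughput (bytes/s) = 1460 / (0.02 * 0.223606797750) = 326465.9247
Throughput (kbps) = 326465.9247 * 8 / 1000 = 2611.727398 -> 2611.73 kbps (2 dp)

2611.73


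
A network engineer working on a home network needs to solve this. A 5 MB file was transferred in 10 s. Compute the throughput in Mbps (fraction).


Given: file = 5 MB, time = 10 s
File in Mb = 5 * 8 = 40 Mb
Throughput = 40 / 10 Mbps
Throughput = 4 Mbps

4


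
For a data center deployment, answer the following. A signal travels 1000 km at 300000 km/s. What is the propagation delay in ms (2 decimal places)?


Given: distance = 1000 km, speed = 300000 km/s
Delay = distance / speed = 1000 / 300000 seconds
Delay in ms = 1000 * 1000 / 300000
Delay = 3.3333 ms
Rounded to 2 dp = 3.33 ms

3.33


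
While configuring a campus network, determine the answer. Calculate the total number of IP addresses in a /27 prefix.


Given: CIDR prefix /27
Host bits = 32 - 27 = 5
Total addresses = 2^5 = 32

32


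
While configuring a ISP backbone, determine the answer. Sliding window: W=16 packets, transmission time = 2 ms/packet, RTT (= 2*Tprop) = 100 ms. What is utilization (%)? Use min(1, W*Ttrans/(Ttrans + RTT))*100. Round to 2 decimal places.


Given: W = 16, Ttrans = 2 ms, RTT = 100 ms (= 2 * Tprop, Tprop = 50 ms)
Cycle time = Ttrans + RTT = 2 + 100 = 102 ms (first packet sent until its ACK returns)
W * Ttrans = 16 * 2 = 32 ms of sending per cycle
W * Ttrans / (Ttrans + RTT) = 32 / 102 = 0.313725
U = min(1, 0.313725) = 0.313725
U% = 31.37%

31.37


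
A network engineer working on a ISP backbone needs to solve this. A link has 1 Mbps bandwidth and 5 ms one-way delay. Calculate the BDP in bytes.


Given: bandwidth = 1 Mbps, delay = 5 ms
BDP in bits = 1 * 10^6 * 5 / 1000
BDP in bits = 5000
BDP in bytes = 5000 / 8 = 625

625


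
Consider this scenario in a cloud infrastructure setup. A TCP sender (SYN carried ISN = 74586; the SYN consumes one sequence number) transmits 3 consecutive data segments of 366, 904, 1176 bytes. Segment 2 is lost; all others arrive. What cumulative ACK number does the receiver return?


SYN uses sequence number 74586; first data byte = ISN + 1 = 74587.
Segment 1: SEQ = 74587, len = 366 B, covers [74587, 74952]
Segment 2: SEQ = 74953, len = 904 B, covers [74953, 75856] [LOST]
Segment 3: SEQ = 75857, len = 1176 B, covers [75857, 77032]
In-order data received: bytes [74587, 74952] (segments 1..1).
Segment 2 missing -> gap begins at byte 74953; later segments buffered out of order.
Cumulative ACK = next expected in-order byte = 74587 + 366 = 74953

74953


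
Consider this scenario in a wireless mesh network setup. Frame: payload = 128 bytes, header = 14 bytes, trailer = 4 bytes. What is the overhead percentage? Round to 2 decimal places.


Given: payload = 128 B, header = 14 B, trailer = 4 B
Overhead bytes = header + trailer = 14 + 4 = 18
Total frame = payload + overhead = 128 + 18 = 146
Overhead % = 18 / 146 * 100 = 12.3288% -> 12.33% (2 dp)

12.33


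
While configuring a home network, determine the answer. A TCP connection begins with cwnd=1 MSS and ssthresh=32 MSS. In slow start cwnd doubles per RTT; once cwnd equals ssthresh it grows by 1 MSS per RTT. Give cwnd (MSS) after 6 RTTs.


RTT 0: cwnd = 1 MSS (initial)
RTT 1: cwnd = 2 MSS (slow start, doubled)
RTT 2: cwnd = 4 MSS (slow start, doubled)
RTT 3: cwnd = 8 MSS (slow start, doubled)
RTT 4: cwnd = 16 MSS (slow start, doubled)
RTT 5: cwnd = 32 MSS (slow start, doubled)
RTT 6: cwnd = 33 MSS (congestion avoidance, +1)

33


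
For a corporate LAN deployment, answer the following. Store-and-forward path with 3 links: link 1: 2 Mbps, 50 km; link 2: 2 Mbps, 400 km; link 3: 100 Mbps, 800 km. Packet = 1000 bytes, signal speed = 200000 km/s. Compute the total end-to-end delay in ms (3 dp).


Packet = 1000 bytes = 8000 bits. Store-and-forward: sum (t_trans + t_prop) per link.
Link 1: t_trans = 8000/(2*10^6) s = 4.0000 ms; t_prop = 50/200000 s = 0.2500 ms; subtotal = 4.2500 ms
Link 2: t_trans = 8000/(2*10^6) s = 4.0000 ms; t_prop = 400/200000 s = 2.0000 ms; subtotal = 6.0000 ms
Link 3: t_trans = 8000/(100*10^6) s = 0.0800 ms; t_prop = 800/200000 s = 4.0000 ms; subtotal = 4.0800 ms
End-to-end = 4.2500 + 6.0000 + 4.0800 = 14.3300 ms -> 14.330 ms (3 dp)

14.330


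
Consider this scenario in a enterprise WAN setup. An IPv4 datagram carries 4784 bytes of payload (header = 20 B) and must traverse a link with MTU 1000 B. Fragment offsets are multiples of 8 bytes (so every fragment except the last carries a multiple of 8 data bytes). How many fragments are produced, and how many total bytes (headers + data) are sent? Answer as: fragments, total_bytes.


Max data per non-final fragment = floor((MTU - header)/8)*8 = floor((1000 - 20)/8)*8 = floor(980/8)*8 = 976 B
Final fragment needs no 8-byte alignment: it can carry up to MTU - header = 980 B
Non-final fragments needed = ceil((payload - 980) / 976) = ceil(3804/976) = ceil(3.8975) = 4
Number of fragments = 4 + 1 = 5
Fragment sizes (data): 4 * 976 B + 880 B (last, 880 <= 980 OK)
Total bytes sent = payload + n_frags * header = 4784 + 5*20 = 4784 + 100 = 4884 B

5, 4884


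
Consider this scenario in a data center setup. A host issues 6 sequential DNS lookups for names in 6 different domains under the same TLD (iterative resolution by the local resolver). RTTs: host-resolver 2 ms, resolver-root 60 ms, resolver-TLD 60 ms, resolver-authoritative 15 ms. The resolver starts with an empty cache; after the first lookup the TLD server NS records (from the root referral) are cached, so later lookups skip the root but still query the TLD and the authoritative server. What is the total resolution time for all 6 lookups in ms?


Lookup 1 (cold cache): local + root + TLD + auth = 2 + 60 + 60 + 15 = 137 ms
Lookups 2..6 (TLD NS cached -> skip root; new domain -> still ask TLD and auth): local + TLD + auth = 2 + 60 + 15 = 77 ms each
Remaining 5 lookups: 5 * 77 = 385 ms
Total = 137 + 385 = 522 ms

522


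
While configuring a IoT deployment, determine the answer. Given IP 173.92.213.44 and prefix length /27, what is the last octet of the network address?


Given: IP = 173.92.213.44, prefix = /27
Subnet mask = 255.255.255.224
Last octet of IP: 44
Last octet of mask: 224
Network last octet = 44 AND 224 = 32

32


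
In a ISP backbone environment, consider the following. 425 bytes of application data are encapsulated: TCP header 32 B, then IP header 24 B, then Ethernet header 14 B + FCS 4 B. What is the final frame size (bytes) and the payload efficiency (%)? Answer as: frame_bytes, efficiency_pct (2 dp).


TCP segment = 425 + 32 = 457 B
IP packet = 457 + 24 = 481 B
Ethernet frame = 481 + 14 + 4 = 499 B
Efficiency = app / frame = 425 / 499 = 0.851703 = 85.1703% -> 85.17% (2 dp)

499, 85.17


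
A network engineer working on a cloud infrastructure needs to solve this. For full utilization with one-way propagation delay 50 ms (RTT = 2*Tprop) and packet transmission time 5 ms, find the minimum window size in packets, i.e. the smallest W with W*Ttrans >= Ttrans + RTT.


Given: Ttrans = 5 ms, RTT = 100 ms (= 2 * Tprop, Tprop = 50 ms)
Time until first ACK returns = Ttrans + RTT = 5 + 100 = 105 ms
Need W * Ttrans >= Ttrans + RTT  ->  W >= (Ttrans + RTT) / Ttrans
(Ttrans + RTT) / Ttrans = 105 / 5 = 21
W_min = ceil(21) = 21

21


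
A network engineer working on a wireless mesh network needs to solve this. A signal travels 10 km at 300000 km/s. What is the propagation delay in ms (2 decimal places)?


Given: distance = 10 km, speed = 300000 km/s
Delay = distance / speed = 10 / 300000 seconds
Delay in ms = 10 * 1000 / 300000
Delay = 0.0333 ms
Rounded to 2 dp = 0.03 ms

0.03


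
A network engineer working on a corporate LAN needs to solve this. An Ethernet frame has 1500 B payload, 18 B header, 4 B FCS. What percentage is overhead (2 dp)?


Given: payload = 1500 B, header = 18 B, trailer = 4 B
Overhead bytes = header + trailer = 18 + 4 = 22
Total frame = payload + overhead = 1500 + 22 = 1522
Overhead % = 22 / 1522 * 100 = 1.4455% -> 1.45% (2 dp)

1.45


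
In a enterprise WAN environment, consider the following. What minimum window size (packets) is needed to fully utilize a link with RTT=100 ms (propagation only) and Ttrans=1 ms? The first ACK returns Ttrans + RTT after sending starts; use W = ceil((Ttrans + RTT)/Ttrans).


Given: Ttrans = 1 ms, RTT = 100 ms (= 2 * Tprop, Tprop = 50 ms)
Time until first ACK returns = Ttrans + RTT = 1 + 100 = 101 ms
Need W * Ttrans >= Ttrans + RTT  ->  W >= (Ttrans + RTT) / Ttrans
(Ttrans + RTT) / Ttrans = 101 / 1 = 101
W_min = ceil(101) = 101

101


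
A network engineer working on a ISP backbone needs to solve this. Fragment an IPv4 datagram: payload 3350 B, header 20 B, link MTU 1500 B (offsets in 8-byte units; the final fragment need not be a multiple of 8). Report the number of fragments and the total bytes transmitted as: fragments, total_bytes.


Max data per non-final fragment = floor((MTU - header)/8)*8 = floor((1500 - 20)/8)*8 = floor(1480/8)*8 = 1480 B
Final fragment needs no 8-byte alignment: it can carry up to MTU - header = 1480 B
Non-final fragments needed = ceil((payload - 1480) / 1480) = ceil(1870/1480) = ceil(1.2635) = 2
Number of fragments = 2 + 1 = 3
Fragment sizes (data): 2 * 1480 B + 390 B (last, 390 <= 1480 OK)
Total bytes sent = payload + n_frags * header = 3350 + 3*20 = 3350 + 60 = 3410 B

3, 3410


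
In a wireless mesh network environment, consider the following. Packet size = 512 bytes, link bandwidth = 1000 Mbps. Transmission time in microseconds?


Given: packet = 512 bytes, bandwidth = 1000 Mbps
Packet in bits = 512 * 8 = 4096 bits
Bandwidth = 1000 * 10^6 = 1000000000 bps
Time = 4096 / 1000000000 seconds
Time in us = 4096 * 10^6 / 1000000000 = 4.096

4.096


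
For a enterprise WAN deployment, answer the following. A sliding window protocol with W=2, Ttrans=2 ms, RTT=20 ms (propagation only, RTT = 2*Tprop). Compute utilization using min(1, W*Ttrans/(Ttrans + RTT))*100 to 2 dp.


Given: W = 2, Ttrans = 2 ms, RTT = 20 ms (= 2 * Tprop, Tprop = 10 ms)
Cycle time = Ttrans + RTT = 2 + 20 = 22 ms (first packet sent until its ACK returns)
W * Ttrans = 2 * 2 = 4 ms of sending per cycle
W * Ttrans / (Ttrans + RTT) = 4 / 22 = 0.181818
U = min(1, 0.181818) = 0.181818
U% = 18.18%

18.18


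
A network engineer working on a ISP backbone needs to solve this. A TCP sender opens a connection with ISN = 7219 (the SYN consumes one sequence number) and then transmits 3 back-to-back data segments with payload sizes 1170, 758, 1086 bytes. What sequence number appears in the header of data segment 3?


The SYN occupies sequence number ISN = 7219, so the first data byte is ISN + 1 = 7220.
SEQ of data segment i = (ISN + 1) + sum of payload sizes of segments 1..i-1.
Segment 1: SEQ = 7220, payload = 1170 bytes
Segment 2: SEQ = 8390, payload = 758 bytes
Segment 3: SEQ = 9148, payload = 1086 bytes
SEQ of segment 3 = 7220 + 1170 + 758 = 9148

9148


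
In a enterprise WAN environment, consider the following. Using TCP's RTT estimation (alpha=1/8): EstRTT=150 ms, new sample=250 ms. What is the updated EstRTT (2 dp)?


Given: EstRTT = 150 ms, SampleRTT = 250 ms, alpha = 1/8
New EstRTT = (1 - alpha) * EstRTT + alpha * SampleRTT
(7/8) * 150 = 131.25
(1/8) * 250 = 31.25
New EstRTT = 131.25 + 31.25 = 162.5 ms -> 162.50 ms (2 dp)

162.50


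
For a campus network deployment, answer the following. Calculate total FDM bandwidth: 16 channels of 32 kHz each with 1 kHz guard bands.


Given: 16 channels, 32 kHz each, guard = 1 kHz
Channel bandwidth = 16 * 32 = 512 kHz
Guard bands = 15 gaps * 1 kHz = 15 kHz
Total = 512 + 15 = 527 kHz

527


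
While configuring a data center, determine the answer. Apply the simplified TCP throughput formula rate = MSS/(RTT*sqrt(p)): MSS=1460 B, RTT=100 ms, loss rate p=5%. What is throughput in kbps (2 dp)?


Given: MSS = 1460 bytes, RTT = 100 ms, loss = 5%
RTT in seconds = 100 / 1000 = 0.1
Loss rate = 5% = 0.05
sqrt(loss) = sqrt(0.05) = 0.223606797750
Throughput (bytes/s) = 1460 / (0.1 * 0.223606797750) = 65293.1849
Throughput (kbps) = 65293.1849 * 8 / 1000 = 522.345480 -> 522.35 kbps (2 dp)

522.35


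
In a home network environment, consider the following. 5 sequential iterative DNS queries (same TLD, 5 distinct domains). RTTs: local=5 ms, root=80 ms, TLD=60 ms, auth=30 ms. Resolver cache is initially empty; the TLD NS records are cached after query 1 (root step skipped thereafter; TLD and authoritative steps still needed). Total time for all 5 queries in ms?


Lookup 1 (cold cache): local + root + TLD + auth = 5 + 80 + 60 + 30 = 175 ms
Lookups 2..5 (TLD NS cached -> skip root; new domain -> still ask TLD and auth): local + TLD + auth = 5 + 60 + 30 = 95 ms each
Remaining 4 lookups: 4 * 95 = 380 ms
Total = 175 + 380 = 555 ms

555


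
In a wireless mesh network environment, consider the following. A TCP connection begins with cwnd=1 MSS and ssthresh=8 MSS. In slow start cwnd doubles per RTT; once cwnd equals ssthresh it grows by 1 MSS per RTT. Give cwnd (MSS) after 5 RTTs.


RTT 0: cwnd = 1 MSS (initial)
RTT 1: cwnd = 2 MSS (slow start, doubled)
RTT 2: cwnd = 4 MSS (slow start, doubled)
RTT 3: cwnd = 8 MSS (slow start, doubled)
RTT 4: cwnd = 9 MSS (congestion avoidance, +1)
RTT 5: cwnd = 10 MSS (congestion avoidance, +1)

10


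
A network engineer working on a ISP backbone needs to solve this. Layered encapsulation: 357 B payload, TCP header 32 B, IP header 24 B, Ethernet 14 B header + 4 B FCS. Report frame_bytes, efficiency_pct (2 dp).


TCP segment = 357 + 32 = 389 B
IP packet = 389 + 24 = 413 B
Ethernet frame = 413 + 14 + 4 = 431 B
Efficiency = app / frame = 357 / 431 = 0.828306 = 82.8306% -> 82.83% (2 dp)

431, 82.83


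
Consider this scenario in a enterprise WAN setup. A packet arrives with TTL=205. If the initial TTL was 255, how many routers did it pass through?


Given: initial TTL = 255, received TTL = 205
Hops = initial TTL - received TTL
Hops = 255 - 205 = 50

50


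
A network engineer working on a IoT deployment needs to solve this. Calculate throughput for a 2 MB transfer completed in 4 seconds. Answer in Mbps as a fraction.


Given: file = 2 MB, time = 4 s
File in Mb = 2 * 8 = 16 Mb
Throughput = 16 / 4 Mbps
Throughput = 4 Mbps

4


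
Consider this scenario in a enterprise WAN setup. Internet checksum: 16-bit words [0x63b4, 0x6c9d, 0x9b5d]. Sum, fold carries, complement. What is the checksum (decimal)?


Given words: [0x63b4, 0x6c9d, 0x9b5d]
Step 1: Sum all words
Raw sum = 25524 + 27805 + 39773 = 93102
Step 2: Fold carry: (27566 + 1) = 27567
One's complement = ~27567 & 0xFFFF = 37968

37968


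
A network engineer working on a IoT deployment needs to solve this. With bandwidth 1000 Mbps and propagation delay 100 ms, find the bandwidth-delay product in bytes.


Given: bandwidth = 1000 Mbps, delay = 100 ms
BDP in bits = 1000 * 10^6 * 100 / 1000
BDP in bits = 100000000
BDP in bytes = 100000000 / 8 = 12500000

12500000


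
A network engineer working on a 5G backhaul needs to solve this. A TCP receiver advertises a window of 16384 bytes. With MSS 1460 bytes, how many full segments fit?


Given: RWND = 16384 bytes, MSS = 1460 bytes
Full segments = floor(RWND / MSS)
Full segments = floor(16384 / 1460)
Full segments = floor(11.2219) = 11

11


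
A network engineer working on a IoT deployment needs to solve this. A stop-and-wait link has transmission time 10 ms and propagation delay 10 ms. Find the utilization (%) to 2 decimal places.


Given: Ttrans = 10 ms, Tprop = 10 ms
RTT = 2 * Tprop = 2 * 10 = 20 ms
U = Ttrans / (Ttrans + RTT)
U = 10 / (10 + 20)
U = 10 / 30 = 0.333333
U% = 33.33%

33.33


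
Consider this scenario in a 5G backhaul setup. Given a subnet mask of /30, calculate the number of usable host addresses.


Given: subnet mask /30
Host bits = 32 - 30 = 2
Total addresses = 2^2 = 4
Usable hosts = 4 - 2 (network + broadcast) = 2

2


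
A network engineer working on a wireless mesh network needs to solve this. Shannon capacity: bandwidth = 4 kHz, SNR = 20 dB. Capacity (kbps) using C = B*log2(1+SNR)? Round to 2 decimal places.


Given: B = 4 kHz, SNR = 20 dB
SNR linear = 10^(20/10) = 100
1 + SNR = 101
log2(101) = 6.6582114828
C = 4 * 1000 * 6.6582114828 = 26632.8459 bps
C = 26.632846 kbps -> 26.63 kbps (2 dp)

26.63


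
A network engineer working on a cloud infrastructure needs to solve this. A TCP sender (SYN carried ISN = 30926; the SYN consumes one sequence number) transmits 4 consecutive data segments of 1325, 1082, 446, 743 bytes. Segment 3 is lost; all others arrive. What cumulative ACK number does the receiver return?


SYN uses sequence number 30926; first data byte = ISN + 1 = 30927.
Segment 1: SEQ = 30927, len = 1325 B, covers [30927, 32251]
Segment 2: SEQ = 32252, len = 1082 B, covers [32252, 33333]
Segment 3: SEQ = 33334, len = 446 B, covers [33334, 33779] [LOST]
Segment 4: SEQ = 33780, len = 743 B, covers [33780, 34522]
In-order data received: bytes [30927, 33333] (segments 1..2).
Segment 3 missing -> gap begins at byte 33334; later segments buffered out of order.
Cumulative ACK = next expected in-order byte = 30927 + 1325 + 1082 = 33334

33334


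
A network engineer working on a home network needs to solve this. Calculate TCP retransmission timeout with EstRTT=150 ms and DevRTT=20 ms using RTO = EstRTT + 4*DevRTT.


Given: EstRTT = 150 ms, DevRTT = 20 ms
Timeout = EstRTT + 4 * DevRTT
4 * DevRTT = 4 * 20 = 80
Timeout = 150 + 80 = 230 ms

230


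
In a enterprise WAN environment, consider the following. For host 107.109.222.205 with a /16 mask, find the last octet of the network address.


Given: IP = 107.109.222.205, prefix = /16
Subnet mask = 255.255.0.0
Last octet of IP: 205
Last octet of mask: 0
Network last octet = 205 AND 0 = 0

0


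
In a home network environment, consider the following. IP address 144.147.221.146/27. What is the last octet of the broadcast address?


Given: IP = 144.147.221.146, prefix = /27
Host bits = 32 - 27 = 5
Network last octet = 146 AND mask = 128
Host part size = 2^5 - 1 = 31
Broadcast last octet = 128 OR 31 = 159

159


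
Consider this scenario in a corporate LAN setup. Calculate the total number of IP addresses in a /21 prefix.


Given: CIDR prefix /21
Host bits = 32 - 21 = 11
Total addresses = 2^11 = 2048

2048


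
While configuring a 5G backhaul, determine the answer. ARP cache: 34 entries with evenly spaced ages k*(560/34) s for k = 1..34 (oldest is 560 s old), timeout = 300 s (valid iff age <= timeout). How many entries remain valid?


Ages are k * 560/34 s for k = 1..34 (spacing = 16.4706 s).
Entry k is valid iff k * 560/34 <= 300 iff k <= 34 * 300 / 560 = 18.2143
n_valid = floor(18.2143) = 18
(n_stale = 34 - 18 = 16)

18


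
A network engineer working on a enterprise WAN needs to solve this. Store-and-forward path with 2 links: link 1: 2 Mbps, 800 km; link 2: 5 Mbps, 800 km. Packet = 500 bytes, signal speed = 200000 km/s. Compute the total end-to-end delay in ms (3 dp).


Packet = 500 bytes = 4000 bits. Store-and-forward: sum (t_trans + t_prop) per link.
Link 1: t_trans = 4000/(2*10^6) s = 2.0000 ms; t_prop = 800/200000 s = 4.0000 ms; subtotal = 6.0000 ms
Link 2: t_trans = 4000/(5*10^6) s = 0.8000 ms; t_prop = 800/200000 s = 4.0000 ms; subtotal = 4.8000 ms
End-to-end = 6.0000 + 4.8000 = 10.8000 ms -> 10.800 ms (3 dp)

10.800


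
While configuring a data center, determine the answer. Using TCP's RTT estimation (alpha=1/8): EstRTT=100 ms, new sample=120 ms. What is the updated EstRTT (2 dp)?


Given: EstRTT = 100 ms, SampleRTT = 120 ms, alpha = 1/8
New EstRTT = (1 - alpha) * EstRTT + alpha * SampleRTT
(7/8) * 100 = 87.5
(1/8) * 120 = 15
New EstRTT = 87.5 + 15 = 102.5 ms -> 102.50 ms (2 dp)

102.50


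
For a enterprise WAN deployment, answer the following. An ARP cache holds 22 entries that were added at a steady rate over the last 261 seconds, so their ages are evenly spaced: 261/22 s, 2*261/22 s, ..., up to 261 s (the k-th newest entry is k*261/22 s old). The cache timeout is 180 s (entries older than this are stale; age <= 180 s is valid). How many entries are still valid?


Ages are k * 261/22 s for k = 1..22 (spacing = 11.8636 s).
Entry k is valid iff k * 261/22 <= 180 iff k <= 22 * 180 / 261 = 15.1724
n_valid = floor(15.1724) = 15
(n_stale = 22 - 15 = 7)

15


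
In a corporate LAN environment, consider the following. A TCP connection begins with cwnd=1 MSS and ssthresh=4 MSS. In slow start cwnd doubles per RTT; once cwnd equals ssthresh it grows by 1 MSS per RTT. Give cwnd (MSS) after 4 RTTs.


RTT 0: cwnd = 1 MSS (initial)
RTT 1: cwnd = 2 MSS (slow start, doubled)
RTT 2: cwnd = 4 MSS (slow start, doubled)
RTT 3: cwnd = 5 MSS (congestion avoidance, +1)
RTT 4: cwnd = 6 MSS (congestion avoidance, +1)

6


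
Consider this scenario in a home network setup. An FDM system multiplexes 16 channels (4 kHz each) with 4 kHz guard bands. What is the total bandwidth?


Given: 16 channels, 4 kHz each, guard = 4 kHz
Channel bandwidth = 16 * 4 = 64 kHz
Guard bands = 15 gaps * 4 kHz = 60 kHz
Total = 64 + 60 = 124 kHz

124


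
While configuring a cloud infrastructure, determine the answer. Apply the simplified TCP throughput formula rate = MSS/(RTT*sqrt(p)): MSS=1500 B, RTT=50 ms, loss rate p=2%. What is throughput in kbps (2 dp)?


Given: MSS = 1500 bytes, RTT = 50 ms, loss = 2%
RTT in seconds = 50 / 1000 = 0.05
Loss rate = 2% = 0.02
sqrt(loss) = sqrt(0.02) = 0.141421356237
Throughput (bytes/s) = 1500 / (0.05 * 0.141421356237) = 212132.0344
Throughput (kbps) = 212132.0344 * 8 / 1000 = 1697.056275 -> 1697.06 kbps (2 dp)

1697.06


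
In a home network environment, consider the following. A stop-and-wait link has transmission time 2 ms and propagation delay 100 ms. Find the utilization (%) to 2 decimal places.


Given: Ttrans = 2 ms, Tprop = 100 ms
RTT = 2 * Tprop = 2 * 100 = 200 ms
U = Ttrans / (Ttrans + RTT)
U = 2 / (2 + 200)
U = 2 / 202 = 0.009901
U% = 0.99%

0.99


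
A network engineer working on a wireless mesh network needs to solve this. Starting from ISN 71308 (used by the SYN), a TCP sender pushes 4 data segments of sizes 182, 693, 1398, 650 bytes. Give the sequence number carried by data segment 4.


The SYN occupies sequence number ISN = 71308, so the first data byte is ISN + 1 = 71309.
SEQ of data segment i = (ISN + 1) + sum of payload sizes of segments 1..i-1.
Segment 1: SEQ = 71309, payload = 182 bytes
Segment 2: SEQ = 71491, payload = 693 bytes
Segment 3: SEQ = 72184, payload = 1398 bytes
Segment 4: SEQ = 73582, payload = 650 bytes
SEQ of segment 4 = 71309 + 182 + 693 + 1398 = 73582

73582


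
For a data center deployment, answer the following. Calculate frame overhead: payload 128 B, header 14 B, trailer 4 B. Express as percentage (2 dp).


Given: payload = 128 B, header = 14 B, trailer = 4 B
Overhead bytes = header + trailer = 14 + 4 = 18
Total frame = payload + overhead = 128 + 18 = 146
Overhead % = 18 / 146 * 100 = 12.3288% -> 12.33% (2 dp)

12.33


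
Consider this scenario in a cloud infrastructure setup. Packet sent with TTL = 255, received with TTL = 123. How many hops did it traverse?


Given: initial TTL = 255, received TTL = 123
Hops = initial TTL - received TTL
Hops = 255 - 123 = 132

132


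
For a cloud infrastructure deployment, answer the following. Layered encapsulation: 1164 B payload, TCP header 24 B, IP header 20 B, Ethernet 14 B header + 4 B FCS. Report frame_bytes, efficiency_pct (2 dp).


TCP segment = 1164 + 24 = 1188 B
IP packet = 1188 + 20 = 1208 B
Ethernet frame = 1208 + 14 + 4 = 1226 B
Efficiency = app / frame = 1164 / 1226 = 0.949429 = 94.9429% -> 94.94% (2 dp)

1226, 94.94


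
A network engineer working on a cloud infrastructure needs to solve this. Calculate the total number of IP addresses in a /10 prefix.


Given: CIDR prefix /10
Host bits = 32 - 10 = 22
Total addresses = 2^22 = 4194304

4194304


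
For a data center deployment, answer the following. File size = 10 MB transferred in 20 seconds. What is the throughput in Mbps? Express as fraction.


Given: file = 10 MB, time = 20 s
File in Mb = 10 * 8 = 80 Mb
Throughput = 80 / 20 Mbps
Throughput = 4 Mbps

4


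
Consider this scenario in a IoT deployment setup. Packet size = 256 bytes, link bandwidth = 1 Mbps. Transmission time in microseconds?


Given: packet = 256 bytes, bandwidth = 1 Mbps
Packet in bits = 256 * 8 = 2048 bits
Bandwidth = 1 * 10^6 = 1000000 bps
Time = 2048 / 1000000 seconds
Time in us = 2048 * 10^6 / 1000000 = 2048

2048


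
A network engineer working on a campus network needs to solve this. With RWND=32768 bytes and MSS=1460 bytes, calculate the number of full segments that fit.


Given: RWND = 32768 bytes, MSS = 1460 bytes
Full segments = floor(RWND / MSS)
Full segments = floor(32768 / 1460)
Full segments = floor(22.4438) = 22

22


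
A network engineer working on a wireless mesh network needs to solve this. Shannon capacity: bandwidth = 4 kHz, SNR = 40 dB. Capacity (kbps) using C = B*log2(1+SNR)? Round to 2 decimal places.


Given: B = 4 kHz, SNR = 40 dB
SNR linear = 10^(40/10) = 10000
1 + SNR = 10001
log2(10001) = 13.2878566418
C = 4 * 1000 * 13.2878566418 = 53151.4266 bps
C = 53.151427 kbps -> 53.15 kbps (2 dp)

53.15
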